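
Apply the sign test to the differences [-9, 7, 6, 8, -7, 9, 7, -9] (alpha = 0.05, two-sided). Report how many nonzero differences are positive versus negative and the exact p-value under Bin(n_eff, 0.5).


Step 1: Discard zero differences. Original n = 8; n_eff = number of nonzero differences = 8.
Nonzero differences (with sign): -9, +7, +6, +8, -7, +9, +7, -9
Step 2: Count signs: positive = 5, negative = 3.
Step 3: Under H0: P(positive) = 0.5, so the number of positives S ~ Bin(8, 0.5).
Step 4: Two-sided exact p-value = sum of Bin(8,0.5) probabilities at or below the observed probability = 0.726562.
Step 5: alpha = 0.05. fail to reject H0.

n_eff = 8, pos = 5, neg = 3, p = 0.726562, fail to reject H0.


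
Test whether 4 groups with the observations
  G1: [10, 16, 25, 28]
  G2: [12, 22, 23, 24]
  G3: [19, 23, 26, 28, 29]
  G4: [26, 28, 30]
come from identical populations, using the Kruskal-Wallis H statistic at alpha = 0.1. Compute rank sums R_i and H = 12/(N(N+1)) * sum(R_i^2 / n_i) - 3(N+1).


Step 1: Combine all N = 16 observations and assign midranks.
sorted (value, group, rank): (10,G1,1), (12,G2,2), (16,G1,3), (19,G3,4), (22,G2,5), (23,G2,6.5), (23,G3,6.5), (24,G2,8), (25,G1,9), (26,G3,10.5), (26,G4,10.5), (28,G1,13), (28,G3,13), (28,G4,13), (29,G3,15), (30,G4,16)
Step 2: Sum ranks within each group.
R_1 = 26 (n_1 = 4)
R_2 = 21.5 (n_2 = 4)
R_3 = 49 (n_3 = 5)
R_4 = 39.5 (n_4 = 3)
Step 3: H = 12/(N(N+1)) * sum(R_i^2/n_i) - 3(N+1)
     = 12/(16*17) * (26^2/4 + 21.5^2/4 + 49^2/5 + 39.5^2/3) - 3*17
     = 0.044118 * 1284.85 - 51
     = 5.684375.
Step 4: Ties present; correction factor C = 1 - 36/(16^3 - 16) = 0.991176. Corrected H = 5.684375 / 0.991176 = 5.734978.
Step 5: Under H0, H ~ chi^2(3); p-value = 0.125241.
Step 6: alpha = 0.1. fail to reject H0.

H = 5.7350, df = 3, p = 0.125241, fail to reject H0.


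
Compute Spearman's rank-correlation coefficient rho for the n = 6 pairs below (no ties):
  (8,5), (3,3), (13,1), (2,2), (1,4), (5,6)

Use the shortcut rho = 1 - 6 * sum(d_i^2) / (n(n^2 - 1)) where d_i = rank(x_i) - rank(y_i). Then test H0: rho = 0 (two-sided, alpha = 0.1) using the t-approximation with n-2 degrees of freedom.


Step 1: Rank x and y separately (midranks; no ties here).
rank(x): 8->5, 3->3, 13->6, 2->2, 1->1, 5->4
rank(y): 5->5, 3->3, 1->1, 2->2, 4->4, 6->6
Step 2: d_i = R_x(i) - R_y(i); compute d_i^2.
  (5-5)^2=0, (3-3)^2=0, (6-1)^2=25, (2-2)^2=0, (1-4)^2=9, (4-6)^2=4
sum(d^2) = 38.
Step 3: rho = 1 - 6*38 / (6*(6^2 - 1)) = 1 - 228/210 = -0.085714.
Step 4: Under H0, t = rho * sqrt((n-2)/(1-rho^2)) = -0.1721 ~ t(4).
Step 5: Two-sided p-value from the t-distribution with 4 df = 0.871743.
Step 6: alpha = 0.1. fail to reject H0.

rho = -0.0857, p = 0.871743, fail to reject H0 at alpha = 0.1.


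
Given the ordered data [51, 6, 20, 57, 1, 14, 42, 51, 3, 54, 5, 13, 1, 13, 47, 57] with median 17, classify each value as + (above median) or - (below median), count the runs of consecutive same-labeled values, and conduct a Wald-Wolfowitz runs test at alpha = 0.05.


Step 1: Compute median = 17; label A = above, B = below.
Labels in order: ABAABBAABABBBBAA  (n_A = 8, n_B = 8)
Step 2: Count runs R = 9.
Step 3: Under H0 (random ordering), E[R] = 2*n_A*n_B/(n_A+n_B) + 1 = 2*8*8/16 + 1 = 9.0000.
        Var[R] = 2*n_A*n_B*(2*n_A*n_B - n_A - n_B) / ((n_A+n_B)^2 * (n_A+n_B-1)) = 14336/3840 = 3.7333.
        SD[R] = 1.9322.
Step 4: R = E[R], so z = 0 with no continuity correction.
Step 5: Two-sided p-value via normal approximation = 2*(1 - Phi(|z|)) = 1.000000.
Step 6: alpha = 0.05. fail to reject H0.

R = 9, z = 0.0000, p = 1.000000, fail to reject H0.


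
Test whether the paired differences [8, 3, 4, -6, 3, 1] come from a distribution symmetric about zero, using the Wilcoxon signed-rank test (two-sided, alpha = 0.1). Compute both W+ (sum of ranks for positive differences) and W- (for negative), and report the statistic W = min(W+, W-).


Step 1: Drop any zero differences (none here) and take |d_i|.
|d| = [8, 3, 4, 6, 3, 1]
Step 2: Midrank |d_i| (ties get averaged ranks).
ranks: |8|->6, |3|->2.5, |4|->4, |6|->5, |3|->2.5, |1|->1
Step 3: Attach original signs; sum ranks with positive sign and with negative sign.
W+ = 6 + 2.5 + 4 + 2.5 + 1 = 16
W- = 5 = 5
(Check: W+ + W- = 21 should equal n(n+1)/2 = 21.)
Step 4: Test statistic W = min(W+, W-) = 5.
Step 5: Ties in |d|, so use the tie-corrected normal approximation.
        E[W] = n(n+1)/4 = 6*7/4 = 10.5.
        Tie groups: |d|=3 (t=2); sum(t^3 - t) = 6.
        Var[W] = n(n+1)(2n+1)/24 - sum(t^3-t)/48 = 546/24 - 6/48 = 22.625.
        z = (W - E[W]) / sqrt(Var[W]) = (5 - 10.5) / 4.7566 = -1.1563.
        Two-sided p = 2*Phi(z) = 0.247561.
Step 6: alpha = 0.1. fail to reject H0.

W+ = 16, W- = 5, W = min = 5, p = 0.247561, fail to reject H0.


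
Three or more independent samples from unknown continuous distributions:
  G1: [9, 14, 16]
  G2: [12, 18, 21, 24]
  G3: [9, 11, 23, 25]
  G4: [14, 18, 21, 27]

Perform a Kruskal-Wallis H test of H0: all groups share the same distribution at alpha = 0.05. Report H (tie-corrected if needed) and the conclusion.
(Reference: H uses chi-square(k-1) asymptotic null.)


Step 1: Combine all N = 15 observations and assign midranks.
sorted (value, group, rank): (9,G1,1.5), (9,G3,1.5), (11,G3,3), (12,G2,4), (14,G1,5.5), (14,G4,5.5), (16,G1,7), (18,G2,8.5), (18,G4,8.5), (21,G2,10.5), (21,G4,10.5), (23,G3,12), (24,G2,13), (25,G3,14), (27,G4,15)
Step 2: Sum ranks within each group.
R_1 = 14 (n_1 = 3)
R_2 = 36 (n_2 = 4)
R_3 = 30.5 (n_3 = 4)
R_4 = 39.5 (n_4 = 4)
Step 3: H = 12/(N(N+1)) * sum(R_i^2/n_i) - 3(N+1)
     = 12/(15*16) * (14^2/3 + 36^2/4 + 30.5^2/4 + 39.5^2/4) - 3*16
     = 0.050000 * 1011.96 - 48
     = 2.597917.
Step 4: Ties present; correction factor C = 1 - 24/(15^3 - 15) = 0.992857. Corrected H = 2.597917 / 0.992857 = 2.616607.
Step 5: Under H0, H ~ chi^2(3); p-value = 0.454586.
Step 6: alpha = 0.05. fail to reject H0.

H = 2.6166, df = 3, p = 0.454586, fail to reject H0.


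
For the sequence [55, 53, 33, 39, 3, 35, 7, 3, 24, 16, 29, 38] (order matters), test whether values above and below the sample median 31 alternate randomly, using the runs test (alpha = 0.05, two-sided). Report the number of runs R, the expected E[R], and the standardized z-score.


Step 1: Compute median = 31; label A = above, B = below.
Labels in order: AAAABABBBBBA  (n_A = 6, n_B = 6)
Step 2: Count runs R = 5.
Step 3: Under H0 (random ordering), E[R] = 2*n_A*n_B/(n_A+n_B) + 1 = 2*6*6/12 + 1 = 7.0000.
        Var[R] = 2*n_A*n_B*(2*n_A*n_B - n_A - n_B) / ((n_A+n_B)^2 * (n_A+n_B-1)) = 4320/1584 = 2.7273.
        SD[R] = 1.6514.
Step 4: Continuity-corrected z = (R + 0.5 - E[R]) / SD[R] = (5 + 0.5 - 7.0000) / 1.6514 = -0.9083.
Step 5: Two-sided p-value via normal approximation = 2*(1 - Phi(|z|)) = 0.363722.
Step 6: alpha = 0.05. fail to reject H0.

R = 5, z = -0.9083, p = 0.363722, fail to reject H0.


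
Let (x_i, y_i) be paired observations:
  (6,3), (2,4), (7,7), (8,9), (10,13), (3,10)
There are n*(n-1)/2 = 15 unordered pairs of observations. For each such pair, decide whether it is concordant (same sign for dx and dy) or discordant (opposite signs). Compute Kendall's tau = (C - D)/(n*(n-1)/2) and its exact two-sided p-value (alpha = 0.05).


Step 1: Enumerate the 15 unordered pairs (i,j) with i<j and classify each by sign(x_j-x_i) * sign(y_j-y_i).
  (1,2):dx=-4,dy=+1->D; (1,3):dx=+1,dy=+4->C; (1,4):dx=+2,dy=+6->C; (1,5):dx=+4,dy=+10->C
  (1,6):dx=-3,dy=+7->D; (2,3):dx=+5,dy=+3->C; (2,4):dx=+6,dy=+5->C; (2,5):dx=+8,dy=+9->C
  (2,6):dx=+1,dy=+6->C; (3,4):dx=+1,dy=+2->C; (3,5):dx=+3,dy=+6->C; (3,6):dx=-4,dy=+3->D
  (4,5):dx=+2,dy=+4->C; (4,6):dx=-5,dy=+1->D; (5,6):dx=-7,dy=-3->C
Step 2: C = 11, D = 4, total pairs = 15.
Step 3: tau = (C - D)/(n(n-1)/2) = (11 - 4)/15 = 0.466667.
Step 4: Exact two-sided p-value (enumerate n! = 720 permutations of y under H0): p = 0.272222.
Step 5: alpha = 0.05. fail to reject H0.

tau_b = 0.4667 (C=11, D=4), p = 0.272222, fail to reject H0.


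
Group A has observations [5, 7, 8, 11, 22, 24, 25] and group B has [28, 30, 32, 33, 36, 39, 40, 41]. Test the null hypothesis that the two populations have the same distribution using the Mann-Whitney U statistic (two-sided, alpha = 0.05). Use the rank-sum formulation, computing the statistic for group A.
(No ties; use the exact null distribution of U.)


Step 1: Combine and sort all 15 observations; assign midranks.
sorted (value, group): (5,X), (7,X), (8,X), (11,X), (22,X), (24,X), (25,X), (28,Y), (30,Y), (32,Y), (33,Y), (36,Y), (39,Y), (40,Y), (41,Y)
ranks: 5->1, 7->2, 8->3, 11->4, 22->5, 24->6, 25->7, 28->8, 30->9, 32->10, 33->11, 36->12, 39->13, 40->14, 41->15
Step 2: Rank sum for X: R1 = 1 + 2 + 3 + 4 + 5 + 6 + 7 = 28.
Step 3: U_X = R1 - n1(n1+1)/2 = 28 - 7*8/2 = 28 - 28 = 0.
       U_Y = n1*n2 - U_X = 56 - 0 = 56.
Step 4: No ties, so the exact null distribution of U (based on enumerating the C(15,7) = 6435 equally likely rank assignments) gives the two-sided p-value.
Step 5: p-value = 0.000311; compare to alpha = 0.05. reject H0.

U_X = 0, p = 0.000311, reject H0 at alpha = 0.05.


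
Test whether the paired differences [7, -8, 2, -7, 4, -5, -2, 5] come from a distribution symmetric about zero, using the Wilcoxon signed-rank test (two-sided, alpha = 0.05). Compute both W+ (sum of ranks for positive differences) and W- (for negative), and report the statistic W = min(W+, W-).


Step 1: Drop any zero differences (none here) and take |d_i|.
|d| = [7, 8, 2, 7, 4, 5, 2, 5]
Step 2: Midrank |d_i| (ties get averaged ranks).
ranks: |7|->6.5, |8|->8, |2|->1.5, |7|->6.5, |4|->3, |5|->4.5, |2|->1.5, |5|->4.5
Step 3: Attach original signs; sum ranks with positive sign and with negative sign.
W+ = 6.5 + 1.5 + 3 + 4.5 = 15.5
W- = 8 + 6.5 + 4.5 + 1.5 = 20.5
(Check: W+ + W- = 36 should equal n(n+1)/2 = 36.)
Step 4: Test statistic W = min(W+, W-) = 15.5.
Step 5: Ties in |d|, so use the tie-corrected normal approximation.
        E[W] = n(n+1)/4 = 8*9/4 = 18.
        Tie groups: |d|=2 (t=2), |d|=5 (t=2), |d|=7 (t=2); sum(t^3 - t) = 18.
        Var[W] = n(n+1)(2n+1)/24 - sum(t^3-t)/48 = 1224/24 - 18/48 = 50.625.
        z = (W - E[W]) / sqrt(Var[W]) = (15.5 - 18) / 7.1151 = -0.3514.
        Two-sided p = 2*Phi(z) = 0.725315.
Step 6: alpha = 0.05. fail to reject H0.

W+ = 15.5, W- = 20.5, W = min = 15.5, p = 0.725315, fail to reject H0.


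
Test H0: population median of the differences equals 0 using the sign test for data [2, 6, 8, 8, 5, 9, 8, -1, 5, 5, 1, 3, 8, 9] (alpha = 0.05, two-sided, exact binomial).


Step 1: Discard zero differences. Original n = 14; n_eff = number of nonzero differences = 14.
Nonzero differences (with sign): +2, +6, +8, +8, +5, +9, +8, -1, +5, +5, +1, +3, +8, +9
Step 2: Count signs: positive = 13, negative = 1.
Step 3: Under H0: P(positive) = 0.5, so the number of positives S ~ Bin(14, 0.5).
Step 4: Two-sided exact p-value = sum of Bin(14,0.5) probabilities at or below the observed probability = 0.001831.
Step 5: alpha = 0.05. reject H0.

n_eff = 14, pos = 13, neg = 1, p = 0.001831, reject H0.


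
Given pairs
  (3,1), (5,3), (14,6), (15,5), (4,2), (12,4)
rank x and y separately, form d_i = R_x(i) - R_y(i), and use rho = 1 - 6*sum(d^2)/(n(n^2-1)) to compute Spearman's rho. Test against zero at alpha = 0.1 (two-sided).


Step 1: Rank x and y separately (midranks; no ties here).
rank(x): 3->1, 5->3, 14->5, 15->6, 4->2, 12->4
rank(y): 1->1, 3->3, 6->6, 5->5, 2->2, 4->4
Step 2: d_i = R_x(i) - R_y(i); compute d_i^2.
  (1-1)^2=0, (3-3)^2=0, (5-6)^2=1, (6-5)^2=1, (2-2)^2=0, (4-4)^2=0
sum(d^2) = 2.
Step 3: rho = 1 - 6*2 / (6*(6^2 - 1)) = 1 - 12/210 = 0.942857.
Step 4: Under H0, t = rho * sqrt((n-2)/(1-rho^2)) = 5.6595 ~ t(4).
Step 5: Two-sided p-value from the t-distribution with 4 df = 0.004805.
Step 6: alpha = 0.1. reject H0.

rho = 0.9429, p = 0.004805, reject H0 at alpha = 0.1.


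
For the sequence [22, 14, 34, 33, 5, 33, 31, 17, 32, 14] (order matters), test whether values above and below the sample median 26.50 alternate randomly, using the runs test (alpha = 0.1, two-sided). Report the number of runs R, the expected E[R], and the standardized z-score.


Step 1: Compute median = 26.50; label A = above, B = below.
Labels in order: BBAABAABAB  (n_A = 5, n_B = 5)
Step 2: Count runs R = 7.
Step 3: Under H0 (random ordering), E[R] = 2*n_A*n_B/(n_A+n_B) + 1 = 2*5*5/10 + 1 = 6.0000.
        Var[R] = 2*n_A*n_B*(2*n_A*n_B - n_A - n_B) / ((n_A+n_B)^2 * (n_A+n_B-1)) = 2000/900 = 2.2222.
        SD[R] = 1.4907.
Step 4: Continuity-corrected z = (R - 0.5 - E[R]) / SD[R] = (7 - 0.5 - 6.0000) / 1.4907 = 0.3354.
Step 5: Two-sided p-value via normal approximation = 2*(1 - Phi(|z|)) = 0.737316.
Step 6: alpha = 0.1. fail to reject H0.

R = 7, z = 0.3354, p = 0.737316, fail to reject H0.


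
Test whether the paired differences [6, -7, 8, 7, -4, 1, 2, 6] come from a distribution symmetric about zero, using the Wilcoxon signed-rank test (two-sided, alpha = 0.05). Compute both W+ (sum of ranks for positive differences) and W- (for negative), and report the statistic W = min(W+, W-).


Step 1: Drop any zero differences (none here) and take |d_i|.
|d| = [6, 7, 8, 7, 4, 1, 2, 6]
Step 2: Midrank |d_i| (ties get averaged ranks).
ranks: |6|->4.5, |7|->6.5, |8|->8, |7|->6.5, |4|->3, |1|->1, |2|->2, |6|->4.5
Step 3: Attach original signs; sum ranks with positive sign and with negative sign.
W+ = 4.5 + 8 + 6.5 + 1 + 2 + 4.5 = 26.5
W- = 6.5 + 3 = 9.5
(Check: W+ + W- = 36 should equal n(n+1)/2 = 36.)
Step 4: Test statistic W = min(W+, W-) = 9.5.
Step 5: Ties in |d|, so use the tie-corrected normal approximation.
        E[W] = n(n+1)/4 = 8*9/4 = 18.
        Tie groups: |d|=6 (t=2), |d|=7 (t=2); sum(t^3 - t) = 12.
        Var[W] = n(n+1)(2n+1)/24 - sum(t^3-t)/48 = 1224/24 - 12/48 = 50.75.
        z = (W - E[W]) / sqrt(Var[W]) = (9.5 - 18) / 7.1239 = -1.1932.
        Two-sided p = 2*Phi(z) = 0.232804.
Step 6: alpha = 0.05. fail to reject H0.

W+ = 26.5, W- = 9.5, W = min = 9.5, p = 0.232804, fail to reject H0.


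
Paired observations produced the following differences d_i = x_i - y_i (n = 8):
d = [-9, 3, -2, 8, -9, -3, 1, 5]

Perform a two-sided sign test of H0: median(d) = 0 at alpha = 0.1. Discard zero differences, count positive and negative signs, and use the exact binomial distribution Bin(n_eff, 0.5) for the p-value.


Step 1: Discard zero differences. Original n = 8; n_eff = number of nonzero differences = 8.
Nonzero differences (with sign): -9, +3, -2, +8, -9, -3, +1, +5
Step 2: Count signs: positive = 4, negative = 4.
Step 3: Under H0: P(positive) = 0.5, so the number of positives S ~ Bin(8, 0.5).
Step 4: Two-sided exact p-value = sum of Bin(8,0.5) probabilities at or below the observed probability = 1.000000.
Step 5: alpha = 0.1. fail to reject H0.

n_eff = 8, pos = 4, neg = 4, p = 1.000000, fail to reject H0.


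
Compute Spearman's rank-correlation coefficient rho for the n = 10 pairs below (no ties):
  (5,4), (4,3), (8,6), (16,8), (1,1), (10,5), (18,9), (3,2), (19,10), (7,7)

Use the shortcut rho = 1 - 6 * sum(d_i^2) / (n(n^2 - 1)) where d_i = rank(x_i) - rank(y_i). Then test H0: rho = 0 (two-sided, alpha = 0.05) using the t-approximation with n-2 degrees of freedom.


Step 1: Rank x and y separately (midranks; no ties here).
rank(x): 5->4, 4->3, 8->6, 16->8, 1->1, 10->7, 18->9, 3->2, 19->10, 7->5
rank(y): 4->4, 3->3, 6->6, 8->8, 1->1, 5->5, 9->9, 2->2, 10->10, 7->7
Step 2: d_i = R_x(i) - R_y(i); compute d_i^2.
  (4-4)^2=0, (3-3)^2=0, (6-6)^2=0, (8-8)^2=0, (1-1)^2=0, (7-5)^2=4, (9-9)^2=0, (2-2)^2=0, (10-10)^2=0, (5-7)^2=4
sum(d^2) = 8.
Step 3: rho = 1 - 6*8 / (10*(10^2 - 1)) = 1 - 48/990 = 0.951515.
Step 4: Under H0, t = rho * sqrt((n-2)/(1-rho^2)) = 8.7493 ~ t(8).
Step 5: Two-sided p-value from the t-distribution with 8 df = 0.000023.
Step 6: alpha = 0.05. reject H0.

rho = 0.9515, p = 0.000023, reject H0 at alpha = 0.05.


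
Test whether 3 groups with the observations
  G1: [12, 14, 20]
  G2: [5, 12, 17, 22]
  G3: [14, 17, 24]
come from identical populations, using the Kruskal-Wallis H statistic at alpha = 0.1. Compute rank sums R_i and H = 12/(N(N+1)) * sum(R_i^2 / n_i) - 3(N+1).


Step 1: Combine all N = 10 observations and assign midranks.
sorted (value, group, rank): (5,G2,1), (12,G1,2.5), (12,G2,2.5), (14,G1,4.5), (14,G3,4.5), (17,G2,6.5), (17,G3,6.5), (20,G1,8), (22,G2,9), (24,G3,10)
Step 2: Sum ranks within each group.
R_1 = 15 (n_1 = 3)
R_2 = 19 (n_2 = 4)
R_3 = 21 (n_3 = 3)
Step 3: H = 12/(N(N+1)) * sum(R_i^2/n_i) - 3(N+1)
     = 12/(10*11) * (15^2/3 + 19^2/4 + 21^2/3) - 3*11
     = 0.109091 * 312.25 - 33
     = 1.063636.
Step 4: Ties present; correction factor C = 1 - 18/(10^3 - 10) = 0.981818. Corrected H = 1.063636 / 0.981818 = 1.083333.
Step 5: Under H0, H ~ chi^2(2); p-value = 0.581778.
Step 6: alpha = 0.1. fail to reject H0.

H = 1.0833, df = 2, p = 0.581778, fail to reject H0.


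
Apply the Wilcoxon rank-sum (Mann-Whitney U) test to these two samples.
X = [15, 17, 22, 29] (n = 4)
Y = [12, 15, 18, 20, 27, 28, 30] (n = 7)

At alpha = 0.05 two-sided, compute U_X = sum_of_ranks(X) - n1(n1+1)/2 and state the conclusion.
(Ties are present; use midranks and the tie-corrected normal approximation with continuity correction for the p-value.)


Step 1: Combine and sort all 11 observations; assign midranks.
sorted (value, group): (12,Y), (15,X), (15,Y), (17,X), (18,Y), (20,Y), (22,X), (27,Y), (28,Y), (29,X), (30,Y)
ranks: 12->1, 15->2.5, 15->2.5, 17->4, 18->5, 20->6, 22->7, 27->8, 28->9, 29->10, 30->11
Step 2: Rank sum for X: R1 = 2.5 + 4 + 7 + 10 = 23.5.
Step 3: U_X = R1 - n1(n1+1)/2 = 23.5 - 4*5/2 = 23.5 - 10 = 13.5.
       U_Y = n1*n2 - U_X = 28 - 13.5 = 14.5.
Step 4: Ties are present, so use the tie-corrected normal approximation (with continuity correction) for the p-value.
Step 5: p-value = 1.000000; compare to alpha = 0.05. fail to reject H0.

U_X = 13.5, p = 1.000000, fail to reject H0 at alpha = 0.05.


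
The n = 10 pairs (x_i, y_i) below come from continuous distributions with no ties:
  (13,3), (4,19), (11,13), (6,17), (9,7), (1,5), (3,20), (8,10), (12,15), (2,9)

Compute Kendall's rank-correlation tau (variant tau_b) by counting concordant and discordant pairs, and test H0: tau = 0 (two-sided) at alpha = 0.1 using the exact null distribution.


Step 1: Enumerate the 45 unordered pairs (i,j) with i<j and classify each by sign(x_j-x_i) * sign(y_j-y_i).
  (1,2):dx=-9,dy=+16->D; (1,3):dx=-2,dy=+10->D; (1,4):dx=-7,dy=+14->D; (1,5):dx=-4,dy=+4->D
  (1,6):dx=-12,dy=+2->D; (1,7):dx=-10,dy=+17->D; (1,8):dx=-5,dy=+7->D; (1,9):dx=-1,dy=+12->D
  (1,10):dx=-11,dy=+6->D; (2,3):dx=+7,dy=-6->D; (2,4):dx=+2,dy=-2->D; (2,5):dx=+5,dy=-12->D
  (2,6):dx=-3,dy=-14->C; (2,7):dx=-1,dy=+1->D; (2,8):dx=+4,dy=-9->D; (2,9):dx=+8,dy=-4->D
  (2,10):dx=-2,dy=-10->C; (3,4):dx=-5,dy=+4->D; (3,5):dx=-2,dy=-6->C; (3,6):dx=-10,dy=-8->C
  (3,7):dx=-8,dy=+7->D; (3,8):dx=-3,dy=-3->C; (3,9):dx=+1,dy=+2->C; (3,10):dx=-9,dy=-4->C
  (4,5):dx=+3,dy=-10->D; (4,6):dx=-5,dy=-12->C; (4,7):dx=-3,dy=+3->D; (4,8):dx=+2,dy=-7->D
  (4,9):dx=+6,dy=-2->D; (4,10):dx=-4,dy=-8->C; (5,6):dx=-8,dy=-2->C; (5,7):dx=-6,dy=+13->D
  (5,8):dx=-1,dy=+3->D; (5,9):dx=+3,dy=+8->C; (5,10):dx=-7,dy=+2->D; (6,7):dx=+2,dy=+15->C
  (6,8):dx=+7,dy=+5->C; (6,9):dx=+11,dy=+10->C; (6,10):dx=+1,dy=+4->C; (7,8):dx=+5,dy=-10->D
  (7,9):dx=+9,dy=-5->D; (7,10):dx=-1,dy=-11->C; (8,9):dx=+4,dy=+5->C; (8,10):dx=-6,dy=-1->C
  (9,10):dx=-10,dy=-6->C
Step 2: C = 19, D = 26, total pairs = 45.
Step 3: tau = (C - D)/(n(n-1)/2) = (19 - 26)/45 = -0.155556.
Step 4: Exact two-sided p-value (enumerate n! = 3628800 permutations of y under H0): p = 0.600654.
Step 5: alpha = 0.1. fail to reject H0.

tau_b = -0.1556 (C=19, D=26), p = 0.600654, fail to reject H0.


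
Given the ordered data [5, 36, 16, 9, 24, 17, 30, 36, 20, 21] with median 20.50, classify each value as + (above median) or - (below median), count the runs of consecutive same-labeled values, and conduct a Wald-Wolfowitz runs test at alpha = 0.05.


Step 1: Compute median = 20.50; label A = above, B = below.
Labels in order: BABBABAABA  (n_A = 5, n_B = 5)
Step 2: Count runs R = 8.
Step 3: Under H0 (random ordering), E[R] = 2*n_A*n_B/(n_A+n_B) + 1 = 2*5*5/10 + 1 = 6.0000.
        Var[R] = 2*n_A*n_B*(2*n_A*n_B - n_A - n_B) / ((n_A+n_B)^2 * (n_A+n_B-1)) = 2000/900 = 2.2222.
        SD[R] = 1.4907.
Step 4: Continuity-corrected z = (R - 0.5 - E[R]) / SD[R] = (8 - 0.5 - 6.0000) / 1.4907 = 1.0062.
Step 5: Two-sided p-value via normal approximation = 2*(1 - Phi(|z|)) = 0.314305.
Step 6: alpha = 0.05. fail to reject H0.

R = 8, z = 1.0062, p = 0.314305, fail to reject H0.


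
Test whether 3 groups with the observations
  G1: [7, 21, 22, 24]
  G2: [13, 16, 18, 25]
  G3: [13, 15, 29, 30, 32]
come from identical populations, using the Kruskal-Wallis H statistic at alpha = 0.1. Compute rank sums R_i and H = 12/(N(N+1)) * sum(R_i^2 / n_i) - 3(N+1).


Step 1: Combine all N = 13 observations and assign midranks.
sorted (value, group, rank): (7,G1,1), (13,G2,2.5), (13,G3,2.5), (15,G3,4), (16,G2,5), (18,G2,6), (21,G1,7), (22,G1,8), (24,G1,9), (25,G2,10), (29,G3,11), (30,G3,12), (32,G3,13)
Step 2: Sum ranks within each group.
R_1 = 25 (n_1 = 4)
R_2 = 23.5 (n_2 = 4)
R_3 = 42.5 (n_3 = 5)
Step 3: H = 12/(N(N+1)) * sum(R_i^2/n_i) - 3(N+1)
     = 12/(13*14) * (25^2/4 + 23.5^2/4 + 42.5^2/5) - 3*14
     = 0.065934 * 655.562 - 42
     = 1.223901.
Step 4: Ties present; correction factor C = 1 - 6/(13^3 - 13) = 0.997253. Corrected H = 1.223901 / 0.997253 = 1.227273.
Step 5: Under H0, H ~ chi^2(2); p-value = 0.541379.
Step 6: alpha = 0.1. fail to reject H0.

H = 1.2273, df = 2, p = 0.541379, fail to reject H0.


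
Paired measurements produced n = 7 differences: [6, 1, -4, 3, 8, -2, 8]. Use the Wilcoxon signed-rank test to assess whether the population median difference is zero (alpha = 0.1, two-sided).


Step 1: Drop any zero differences (none here) and take |d_i|.
|d| = [6, 1, 4, 3, 8, 2, 8]
Step 2: Midrank |d_i| (ties get averaged ranks).
ranks: |6|->5, |1|->1, |4|->4, |3|->3, |8|->6.5, |2|->2, |8|->6.5
Step 3: Attach original signs; sum ranks with positive sign and with negative sign.
W+ = 5 + 1 + 3 + 6.5 + 6.5 = 22
W- = 4 + 2 = 6
(Check: W+ + W- = 28 should equal n(n+1)/2 = 28.)
Step 4: Test statistic W = min(W+, W-) = 6.
Step 5: Ties in |d|, so use the tie-corrected normal approximation.
        E[W] = n(n+1)/4 = 7*8/4 = 14.
        Tie groups: |d|=8 (t=2); sum(t^3 - t) = 6.
        Var[W] = n(n+1)(2n+1)/24 - sum(t^3-t)/48 = 840/24 - 6/48 = 34.875.
        z = (W - E[W]) / sqrt(Var[W]) = (6 - 14) / 5.9055 = -1.3547.
        Two-sided p = 2*Phi(z) = 0.175523.
Step 6: alpha = 0.1. fail to reject H0.

W+ = 22, W- = 6, W = min = 6, p = 0.175523, fail to reject H0.


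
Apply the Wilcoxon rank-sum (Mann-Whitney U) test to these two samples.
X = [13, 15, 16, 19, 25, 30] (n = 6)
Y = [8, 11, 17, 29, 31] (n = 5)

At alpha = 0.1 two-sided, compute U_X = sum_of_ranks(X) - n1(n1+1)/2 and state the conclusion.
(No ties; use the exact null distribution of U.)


Step 1: Combine and sort all 11 observations; assign midranks.
sorted (value, group): (8,Y), (11,Y), (13,X), (15,X), (16,X), (17,Y), (19,X), (25,X), (29,Y), (30,X), (31,Y)
ranks: 8->1, 11->2, 13->3, 15->4, 16->5, 17->6, 19->7, 25->8, 29->9, 30->10, 31->11
Step 2: Rank sum for X: R1 = 3 + 4 + 5 + 7 + 8 + 10 = 37.
Step 3: U_X = R1 - n1(n1+1)/2 = 37 - 6*7/2 = 37 - 21 = 16.
       U_Y = n1*n2 - U_X = 30 - 16 = 14.
Step 4: No ties, so the exact null distribution of U (based on enumerating the C(11,6) = 462 equally likely rank assignments) gives the two-sided p-value.
Step 5: p-value = 0.930736; compare to alpha = 0.1. fail to reject H0.

U_X = 16, p = 0.930736, fail to reject H0 at alpha = 0.1.


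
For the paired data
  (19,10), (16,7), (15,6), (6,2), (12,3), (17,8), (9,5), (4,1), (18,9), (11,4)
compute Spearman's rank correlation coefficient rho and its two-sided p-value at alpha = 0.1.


Step 1: Rank x and y separately (midranks; no ties here).
rank(x): 19->10, 16->7, 15->6, 6->2, 12->5, 17->8, 9->3, 4->1, 18->9, 11->4
rank(y): 10->10, 7->7, 6->6, 2->2, 3->3, 8->8, 5->5, 1->1, 9->9, 4->4
Step 2: d_i = R_x(i) - R_y(i); compute d_i^2.
  (10-10)^2=0, (7-7)^2=0, (6-6)^2=0, (2-2)^2=0, (5-3)^2=4, (8-8)^2=0, (3-5)^2=4, (1-1)^2=0, (9-9)^2=0, (4-4)^2=0
sum(d^2) = 8.
Step 3: rho = 1 - 6*8 / (10*(10^2 - 1)) = 1 - 48/990 = 0.951515.
Step 4: Under H0, t = rho * sqrt((n-2)/(1-rho^2)) = 8.7493 ~ t(8).
Step 5: Two-sided p-value from the t-distribution with 8 df = 0.000023.
Step 6: alpha = 0.1. reject H0.

rho = 0.9515, p = 0.000023, reject H0 at alpha = 0.1.


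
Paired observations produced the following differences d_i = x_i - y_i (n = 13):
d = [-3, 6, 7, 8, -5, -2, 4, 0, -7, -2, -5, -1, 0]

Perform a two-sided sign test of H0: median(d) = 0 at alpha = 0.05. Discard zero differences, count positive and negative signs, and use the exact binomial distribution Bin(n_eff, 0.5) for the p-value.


Step 1: Discard zero differences. Original n = 13; n_eff = number of nonzero differences = 11.
Nonzero differences (with sign): -3, +6, +7, +8, -5, -2, +4, -7, -2, -5, -1
Step 2: Count signs: positive = 4, negative = 7.
Step 3: Under H0: P(positive) = 0.5, so the number of positives S ~ Bin(11, 0.5).
Step 4: Two-sided exact p-value = sum of Bin(11,0.5) probabilities at or below the observed probability = 0.548828.
Step 5: alpha = 0.05. fail to reject H0.

n_eff = 11, pos = 4, neg = 7, p = 0.548828, fail to reject H0.


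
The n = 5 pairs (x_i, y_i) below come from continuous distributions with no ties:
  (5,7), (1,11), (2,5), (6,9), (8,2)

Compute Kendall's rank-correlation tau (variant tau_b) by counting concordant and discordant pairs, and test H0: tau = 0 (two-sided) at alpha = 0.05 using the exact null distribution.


Step 1: Enumerate the 10 unordered pairs (i,j) with i<j and classify each by sign(x_j-x_i) * sign(y_j-y_i).
  (1,2):dx=-4,dy=+4->D; (1,3):dx=-3,dy=-2->C; (1,4):dx=+1,dy=+2->C; (1,5):dx=+3,dy=-5->D
  (2,3):dx=+1,dy=-6->D; (2,4):dx=+5,dy=-2->D; (2,5):dx=+7,dy=-9->D; (3,4):dx=+4,dy=+4->C
  (3,5):dx=+6,dy=-3->D; (4,5):dx=+2,dy=-7->D
Step 2: C = 3, D = 7, total pairs = 10.
Step 3: tau = (C - D)/(n(n-1)/2) = (3 - 7)/10 = -0.400000.
Step 4: Exact two-sided p-value (enumerate n! = 120 permutations of y under H0): p = 0.483333.
Step 5: alpha = 0.05. fail to reject H0.

tau_b = -0.4000 (C=3, D=7), p = 0.483333, fail to reject H0.


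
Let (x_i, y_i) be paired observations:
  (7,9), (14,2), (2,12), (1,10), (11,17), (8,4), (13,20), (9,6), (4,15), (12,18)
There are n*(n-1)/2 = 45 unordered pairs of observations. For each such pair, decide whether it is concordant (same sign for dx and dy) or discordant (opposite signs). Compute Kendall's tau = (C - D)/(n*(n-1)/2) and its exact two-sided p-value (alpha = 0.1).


Step 1: Enumerate the 45 unordered pairs (i,j) with i<j and classify each by sign(x_j-x_i) * sign(y_j-y_i).
  (1,2):dx=+7,dy=-7->D; (1,3):dx=-5,dy=+3->D; (1,4):dx=-6,dy=+1->D; (1,5):dx=+4,dy=+8->C
  (1,6):dx=+1,dy=-5->D; (1,7):dx=+6,dy=+11->C; (1,8):dx=+2,dy=-3->D; (1,9):dx=-3,dy=+6->D
  (1,10):dx=+5,dy=+9->C; (2,3):dx=-12,dy=+10->D; (2,4):dx=-13,dy=+8->D; (2,5):dx=-3,dy=+15->D
  (2,6):dx=-6,dy=+2->D; (2,7):dx=-1,dy=+18->D; (2,8):dx=-5,dy=+4->D; (2,9):dx=-10,dy=+13->D
  (2,10):dx=-2,dy=+16->D; (3,4):dx=-1,dy=-2->C; (3,5):dx=+9,dy=+5->C; (3,6):dx=+6,dy=-8->D
  (3,7):dx=+11,dy=+8->C; (3,8):dx=+7,dy=-6->D; (3,9):dx=+2,dy=+3->C; (3,10):dx=+10,dy=+6->C
  (4,5):dx=+10,dy=+7->C; (4,6):dx=+7,dy=-6->D; (4,7):dx=+12,dy=+10->C; (4,8):dx=+8,dy=-4->D
  (4,9):dx=+3,dy=+5->C; (4,10):dx=+11,dy=+8->C; (5,6):dx=-3,dy=-13->C; (5,7):dx=+2,dy=+3->C
  (5,8):dx=-2,dy=-11->C; (5,9):dx=-7,dy=-2->C; (5,10):dx=+1,dy=+1->C; (6,7):dx=+5,dy=+16->C
  (6,8):dx=+1,dy=+2->C; (6,9):dx=-4,dy=+11->D; (6,10):dx=+4,dy=+14->C; (7,8):dx=-4,dy=-14->C
  (7,9):dx=-9,dy=-5->C; (7,10):dx=-1,dy=-2->C; (8,9):dx=-5,dy=+9->D; (8,10):dx=+3,dy=+12->C
  (9,10):dx=+8,dy=+3->C
Step 2: C = 25, D = 20, total pairs = 45.
Step 3: tau = (C - D)/(n(n-1)/2) = (25 - 20)/45 = 0.111111.
Step 4: Exact two-sided p-value (enumerate n! = 3628800 permutations of y under H0): p = 0.727490.
Step 5: alpha = 0.1. fail to reject H0.

tau_b = 0.1111 (C=25, D=20), p = 0.727490, fail to reject H0.


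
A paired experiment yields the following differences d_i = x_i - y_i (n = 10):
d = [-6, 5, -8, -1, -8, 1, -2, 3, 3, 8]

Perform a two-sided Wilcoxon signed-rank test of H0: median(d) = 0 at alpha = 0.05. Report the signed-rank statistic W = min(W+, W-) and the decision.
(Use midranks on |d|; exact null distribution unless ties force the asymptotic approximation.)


Step 1: Drop any zero differences (none here) and take |d_i|.
|d| = [6, 5, 8, 1, 8, 1, 2, 3, 3, 8]
Step 2: Midrank |d_i| (ties get averaged ranks).
ranks: |6|->7, |5|->6, |8|->9, |1|->1.5, |8|->9, |1|->1.5, |2|->3, |3|->4.5, |3|->4.5, |8|->9
Step 3: Attach original signs; sum ranks with positive sign and with negative sign.
W+ = 6 + 1.5 + 4.5 + 4.5 + 9 = 25.5
W- = 7 + 9 + 1.5 + 9 + 3 = 29.5
(Check: W+ + W- = 55 should equal n(n+1)/2 = 55.)
Step 4: Test statistic W = min(W+, W-) = 25.5.
Step 5: Ties in |d|, so use the tie-corrected normal approximation.
        E[W] = n(n+1)/4 = 10*11/4 = 27.5.
        Tie groups: |d|=1 (t=2), |d|=3 (t=2), |d|=8 (t=3); sum(t^3 - t) = 36.
        Var[W] = n(n+1)(2n+1)/24 - sum(t^3-t)/48 = 2310/24 - 36/48 = 95.5.
        z = (W - E[W]) / sqrt(Var[W]) = (25.5 - 27.5) / 9.7724 = -0.2047.
        Two-sided p = 2*Phi(z) = 0.837839.
Step 6: alpha = 0.05. fail to reject H0.

W+ = 25.5, W- = 29.5, W = min = 25.5, p = 0.837839, fail to reject H0.


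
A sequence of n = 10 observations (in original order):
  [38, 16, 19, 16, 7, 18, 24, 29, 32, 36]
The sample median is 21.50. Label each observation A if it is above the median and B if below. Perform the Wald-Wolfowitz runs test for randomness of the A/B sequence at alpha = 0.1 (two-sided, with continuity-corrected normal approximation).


Step 1: Compute median = 21.50; label A = above, B = below.
Labels in order: ABBBBBAAAA  (n_A = 5, n_B = 5)
Step 2: Count runs R = 3.
Step 3: Under H0 (random ordering), E[R] = 2*n_A*n_B/(n_A+n_B) + 1 = 2*5*5/10 + 1 = 6.0000.
        Var[R] = 2*n_A*n_B*(2*n_A*n_B - n_A - n_B) / ((n_A+n_B)^2 * (n_A+n_B-1)) = 2000/900 = 2.2222.
        SD[R] = 1.4907.
Step 4: Continuity-corrected z = (R + 0.5 - E[R]) / SD[R] = (3 + 0.5 - 6.0000) / 1.4907 = -1.6771.
Step 5: Two-sided p-value via normal approximation = 2*(1 - Phi(|z|)) = 0.093533.
Step 6: alpha = 0.1. reject H0.

R = 3, z = -1.6771, p = 0.093533, reject H0.


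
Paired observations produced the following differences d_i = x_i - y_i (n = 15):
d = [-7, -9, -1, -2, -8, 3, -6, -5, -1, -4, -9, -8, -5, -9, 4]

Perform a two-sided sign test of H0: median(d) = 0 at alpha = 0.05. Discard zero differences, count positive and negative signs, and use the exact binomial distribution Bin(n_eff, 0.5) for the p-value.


Step 1: Discard zero differences. Original n = 15; n_eff = number of nonzero differences = 15.
Nonzero differences (with sign): -7, -9, -1, -2, -8, +3, -6, -5, -1, -4, -9, -8, -5, -9, +4
Step 2: Count signs: positive = 2, negative = 13.
Step 3: Under H0: P(positive) = 0.5, so the number of positives S ~ Bin(15, 0.5).
Step 4: Two-sided exact p-value = sum of Bin(15,0.5) probabilities at or below the observed probability = 0.007385.
Step 5: alpha = 0.05. reject H0.

n_eff = 15, pos = 2, neg = 13, p = 0.007385, reject H0.


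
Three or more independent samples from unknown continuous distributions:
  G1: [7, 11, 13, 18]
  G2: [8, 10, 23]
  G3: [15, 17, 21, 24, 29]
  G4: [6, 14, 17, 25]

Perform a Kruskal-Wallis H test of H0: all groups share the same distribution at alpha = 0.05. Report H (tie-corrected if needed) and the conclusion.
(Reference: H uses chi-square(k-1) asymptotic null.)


Step 1: Combine all N = 16 observations and assign midranks.
sorted (value, group, rank): (6,G4,1), (7,G1,2), (8,G2,3), (10,G2,4), (11,G1,5), (13,G1,6), (14,G4,7), (15,G3,8), (17,G3,9.5), (17,G4,9.5), (18,G1,11), (21,G3,12), (23,G2,13), (24,G3,14), (25,G4,15), (29,G3,16)
Step 2: Sum ranks within each group.
R_1 = 24 (n_1 = 4)
R_2 = 20 (n_2 = 3)
R_3 = 59.5 (n_3 = 5)
R_4 = 32.5 (n_4 = 4)
Step 3: H = 12/(N(N+1)) * sum(R_i^2/n_i) - 3(N+1)
     = 12/(16*17) * (24^2/4 + 20^2/3 + 59.5^2/5 + 32.5^2/4) - 3*17
     = 0.044118 * 1249.45 - 51
     = 4.122610.
Step 4: Ties present; correction factor C = 1 - 6/(16^3 - 16) = 0.998529. Corrected H = 4.122610 / 0.998529 = 4.128682.
Step 5: Under H0, H ~ chi^2(3); p-value = 0.247900.
Step 6: alpha = 0.05. fail to reject H0.

H = 4.1287, df = 3, p = 0.247900, fail to reject H0.


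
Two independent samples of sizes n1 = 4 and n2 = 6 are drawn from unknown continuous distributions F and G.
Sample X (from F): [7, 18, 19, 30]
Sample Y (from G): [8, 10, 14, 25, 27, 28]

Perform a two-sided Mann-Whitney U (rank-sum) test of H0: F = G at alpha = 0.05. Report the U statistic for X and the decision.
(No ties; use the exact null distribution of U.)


Step 1: Combine and sort all 10 observations; assign midranks.
sorted (value, group): (7,X), (8,Y), (10,Y), (14,Y), (18,X), (19,X), (25,Y), (27,Y), (28,Y), (30,X)
ranks: 7->1, 8->2, 10->3, 14->4, 18->5, 19->6, 25->7, 27->8, 28->9, 30->10
Step 2: Rank sum for X: R1 = 1 + 5 + 6 + 10 = 22.
Step 3: U_X = R1 - n1(n1+1)/2 = 22 - 4*5/2 = 22 - 10 = 12.
       U_Y = n1*n2 - U_X = 24 - 12 = 12.
Step 4: No ties, so the exact null distribution of U (based on enumerating the C(10,4) = 210 equally likely rank assignments) gives the two-sided p-value.
Step 5: p-value = 1.000000; compare to alpha = 0.05. fail to reject H0.

U_X = 12, p = 1.000000, fail to reject H0 at alpha = 0.05.


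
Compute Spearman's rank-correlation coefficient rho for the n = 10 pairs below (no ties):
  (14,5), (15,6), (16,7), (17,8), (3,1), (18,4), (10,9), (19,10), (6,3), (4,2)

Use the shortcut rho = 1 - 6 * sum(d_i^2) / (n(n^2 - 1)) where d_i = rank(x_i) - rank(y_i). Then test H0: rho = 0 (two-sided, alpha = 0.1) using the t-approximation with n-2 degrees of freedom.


Step 1: Rank x and y separately (midranks; no ties here).
rank(x): 14->5, 15->6, 16->7, 17->8, 3->1, 18->9, 10->4, 19->10, 6->3, 4->2
rank(y): 5->5, 6->6, 7->7, 8->8, 1->1, 4->4, 9->9, 10->10, 3->3, 2->2
Step 2: d_i = R_x(i) - R_y(i); compute d_i^2.
  (5-5)^2=0, (6-6)^2=0, (7-7)^2=0, (8-8)^2=0, (1-1)^2=0, (9-4)^2=25, (4-9)^2=25, (10-10)^2=0, (3-3)^2=0, (2-2)^2=0
sum(d^2) = 50.
Step 3: rho = 1 - 6*50 / (10*(10^2 - 1)) = 1 - 300/990 = 0.696970.
Step 4: Under H0, t = rho * sqrt((n-2)/(1-rho^2)) = 2.7490 ~ t(8).
Step 5: Two-sided p-value from the t-distribution with 8 df = 0.025097.
Step 6: alpha = 0.1. reject H0.

rho = 0.6970, p = 0.025097, reject H0 at alpha = 0.1.


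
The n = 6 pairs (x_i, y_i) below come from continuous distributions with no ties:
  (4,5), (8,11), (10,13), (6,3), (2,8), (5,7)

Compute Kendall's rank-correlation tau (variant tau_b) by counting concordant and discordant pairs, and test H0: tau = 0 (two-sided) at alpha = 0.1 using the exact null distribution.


Step 1: Enumerate the 15 unordered pairs (i,j) with i<j and classify each by sign(x_j-x_i) * sign(y_j-y_i).
  (1,2):dx=+4,dy=+6->C; (1,3):dx=+6,dy=+8->C; (1,4):dx=+2,dy=-2->D; (1,5):dx=-2,dy=+3->D
  (1,6):dx=+1,dy=+2->C; (2,3):dx=+2,dy=+2->C; (2,4):dx=-2,dy=-8->C; (2,5):dx=-6,dy=-3->C
  (2,6):dx=-3,dy=-4->C; (3,4):dx=-4,dy=-10->C; (3,5):dx=-8,dy=-5->C; (3,6):dx=-5,dy=-6->C
  (4,5):dx=-4,dy=+5->D; (4,6):dx=-1,dy=+4->D; (5,6):dx=+3,dy=-1->D
Step 2: C = 10, D = 5, total pairs = 15.
Step 3: tau = (C - D)/(n(n-1)/2) = (10 - 5)/15 = 0.333333.
Step 4: Exact two-sided p-value (enumerate n! = 720 permutations of y under H0): p = 0.469444.
Step 5: alpha = 0.1. fail to reject H0.

tau_b = 0.3333 (C=10, D=5), p = 0.469444, fail to reject H0.


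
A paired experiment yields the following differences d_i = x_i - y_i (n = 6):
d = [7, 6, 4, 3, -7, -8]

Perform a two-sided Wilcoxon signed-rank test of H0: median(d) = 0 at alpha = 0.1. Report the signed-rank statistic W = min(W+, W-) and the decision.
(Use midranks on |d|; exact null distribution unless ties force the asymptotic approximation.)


Step 1: Drop any zero differences (none here) and take |d_i|.
|d| = [7, 6, 4, 3, 7, 8]
Step 2: Midrank |d_i| (ties get averaged ranks).
ranks: |7|->4.5, |6|->3, |4|->2, |3|->1, |7|->4.5, |8|->6
Step 3: Attach original signs; sum ranks with positive sign and with negative sign.
W+ = 4.5 + 3 + 2 + 1 = 10.5
W- = 4.5 + 6 = 10.5
(Check: W+ + W- = 21 should equal n(n+1)/2 = 21.)
Step 4: Test statistic W = min(W+, W-) = 10.5.
Step 5: Ties in |d|, so use the tie-corrected normal approximation.
        E[W] = n(n+1)/4 = 6*7/4 = 10.5.
        Tie groups: |d|=7 (t=2); sum(t^3 - t) = 6.
        Var[W] = n(n+1)(2n+1)/24 - sum(t^3-t)/48 = 546/24 - 6/48 = 22.625.
        z = (W - E[W]) / sqrt(Var[W]) = (10.5 - 10.5) / 4.7566 = 0.0000.
        Two-sided p = 2*Phi(z) = 1.000000.
Step 6: alpha = 0.1. fail to reject H0.

W+ = 10.5, W- = 10.5, W = min = 10.5, p = 1.000000, fail to reject H0.


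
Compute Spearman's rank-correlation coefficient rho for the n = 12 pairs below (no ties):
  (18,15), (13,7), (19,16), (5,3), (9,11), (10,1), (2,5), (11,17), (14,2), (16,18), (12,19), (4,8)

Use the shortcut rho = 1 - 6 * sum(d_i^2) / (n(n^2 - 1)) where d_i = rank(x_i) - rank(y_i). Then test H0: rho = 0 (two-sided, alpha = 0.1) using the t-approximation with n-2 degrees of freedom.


Step 1: Rank x and y separately (midranks; no ties here).
rank(x): 18->11, 13->8, 19->12, 5->3, 9->4, 10->5, 2->1, 11->6, 14->9, 16->10, 12->7, 4->2
rank(y): 15->8, 7->5, 16->9, 3->3, 11->7, 1->1, 5->4, 17->10, 2->2, 18->11, 19->12, 8->6
Step 2: d_i = R_x(i) - R_y(i); compute d_i^2.
  (11-8)^2=9, (8-5)^2=9, (12-9)^2=9, (3-3)^2=0, (4-7)^2=9, (5-1)^2=16, (1-4)^2=9, (6-10)^2=16, (9-2)^2=49, (10-11)^2=1, (7-12)^2=25, (2-6)^2=16
sum(d^2) = 168.
Step 3: rho = 1 - 6*168 / (12*(12^2 - 1)) = 1 - 1008/1716 = 0.412587.
Step 4: Under H0, t = rho * sqrt((n-2)/(1-rho^2)) = 1.4323 ~ t(10).
Step 5: Two-sided p-value from the t-distribution with 10 df = 0.182564.
Step 6: alpha = 0.1. fail to reject H0.

rho = 0.4126, p = 0.182564, fail to reject H0 at alpha = 0.1.


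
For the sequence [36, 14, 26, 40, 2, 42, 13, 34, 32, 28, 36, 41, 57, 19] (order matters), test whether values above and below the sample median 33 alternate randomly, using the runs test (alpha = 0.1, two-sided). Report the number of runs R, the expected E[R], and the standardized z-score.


Step 1: Compute median = 33; label A = above, B = below.
Labels in order: ABBABABABBAAAB  (n_A = 7, n_B = 7)
Step 2: Count runs R = 10.
Step 3: Under H0 (random ordering), E[R] = 2*n_A*n_B/(n_A+n_B) + 1 = 2*7*7/14 + 1 = 8.0000.
        Var[R] = 2*n_A*n_B*(2*n_A*n_B - n_A - n_B) / ((n_A+n_B)^2 * (n_A+n_B-1)) = 8232/2548 = 3.2308.
        SD[R] = 1.7974.
Step 4: Continuity-corrected z = (R - 0.5 - E[R]) / SD[R] = (10 - 0.5 - 8.0000) / 1.7974 = 0.8345.
Step 5: Two-sided p-value via normal approximation = 2*(1 - Phi(|z|)) = 0.403986.
Step 6: alpha = 0.1. fail to reject H0.

R = 10, z = 0.8345, p = 0.403986, fail to reject H0.


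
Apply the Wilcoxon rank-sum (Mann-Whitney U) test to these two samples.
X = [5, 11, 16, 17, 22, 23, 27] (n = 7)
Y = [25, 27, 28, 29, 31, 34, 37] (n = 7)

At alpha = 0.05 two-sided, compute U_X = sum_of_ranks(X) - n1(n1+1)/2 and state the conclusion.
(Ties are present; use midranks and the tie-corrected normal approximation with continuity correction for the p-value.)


Step 1: Combine and sort all 14 observations; assign midranks.
sorted (value, group): (5,X), (11,X), (16,X), (17,X), (22,X), (23,X), (25,Y), (27,X), (27,Y), (28,Y), (29,Y), (31,Y), (34,Y), (37,Y)
ranks: 5->1, 11->2, 16->3, 17->4, 22->5, 23->6, 25->7, 27->8.5, 27->8.5, 28->10, 29->11, 31->12, 34->13, 37->14
Step 2: Rank sum for X: R1 = 1 + 2 + 3 + 4 + 5 + 6 + 8.5 = 29.5.
Step 3: U_X = R1 - n1(n1+1)/2 = 29.5 - 7*8/2 = 29.5 - 28 = 1.5.
       U_Y = n1*n2 - U_X = 49 - 1.5 = 47.5.
Step 4: Ties are present, so use the tie-corrected normal approximation (with continuity correction) for the p-value.
Step 5: p-value = 0.004001; compare to alpha = 0.05. reject H0.

U_X = 1.5, p = 0.004001, reject H0 at alpha = 0.05.


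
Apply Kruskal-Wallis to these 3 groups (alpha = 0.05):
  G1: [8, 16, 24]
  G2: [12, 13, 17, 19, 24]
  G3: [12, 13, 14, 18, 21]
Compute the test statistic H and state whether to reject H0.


Step 1: Combine all N = 13 observations and assign midranks.
sorted (value, group, rank): (8,G1,1), (12,G2,2.5), (12,G3,2.5), (13,G2,4.5), (13,G3,4.5), (14,G3,6), (16,G1,7), (17,G2,8), (18,G3,9), (19,G2,10), (21,G3,11), (24,G1,12.5), (24,G2,12.5)
Step 2: Sum ranks within each group.
R_1 = 20.5 (n_1 = 3)
R_2 = 37.5 (n_2 = 5)
R_3 = 33 (n_3 = 5)
Step 3: H = 12/(N(N+1)) * sum(R_i^2/n_i) - 3(N+1)
     = 12/(13*14) * (20.5^2/3 + 37.5^2/5 + 33^2/5) - 3*14
     = 0.065934 * 639.133 - 42
     = 0.140659.
Step 4: Ties present; correction factor C = 1 - 18/(13^3 - 13) = 0.991758. Corrected H = 0.140659 / 0.991758 = 0.141828.
Step 5: Under H0, H ~ chi^2(2); p-value = 0.931542.
Step 6: alpha = 0.05. fail to reject H0.

H = 0.1418, df = 2, p = 0.931542, fail to reject H0.
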